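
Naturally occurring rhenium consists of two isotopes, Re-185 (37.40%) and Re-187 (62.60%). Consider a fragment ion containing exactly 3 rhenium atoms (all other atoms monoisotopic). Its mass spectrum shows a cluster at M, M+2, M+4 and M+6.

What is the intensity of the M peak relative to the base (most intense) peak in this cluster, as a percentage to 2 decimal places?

11.90%

(0.3740 + 0.6260)^3 gives M 0.0523, M+2 0.2627, M+4 0.4397, M+6 0.2453; the largest is M+4.
P(M+4) = C(3,2) × 0.3740^1 × 0.6260^2 = 3 × 0.3740 × 0.391876 = 0.439685 (base)
P(M) = C(3,0) × 0.3740^3 × 0.6260^0 = 1 × 0.05231362 × 1.0000 = 0.052314
Relative intensity = 0.052314 / 0.439685 × 100 = 11.90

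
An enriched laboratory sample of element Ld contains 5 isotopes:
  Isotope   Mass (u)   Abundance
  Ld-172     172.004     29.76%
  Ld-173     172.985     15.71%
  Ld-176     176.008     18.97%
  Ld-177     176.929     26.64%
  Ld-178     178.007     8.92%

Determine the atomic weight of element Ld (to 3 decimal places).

174.765 u

The abundance-weighted mean is 0.2976 × 172.004 + 0.1571 × 172.985 + 0.1897 × 176.008 + 0.2664 × 176.929 + 0.0892 × 178.007
= 51.1884 + 27.1759 + 33.3887 + 47.1339 + 15.8782 = 174.7651 u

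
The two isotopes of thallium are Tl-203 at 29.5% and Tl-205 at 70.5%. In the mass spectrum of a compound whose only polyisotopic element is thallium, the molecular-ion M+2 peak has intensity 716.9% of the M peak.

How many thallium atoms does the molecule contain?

With n Tl atoms, P(M+2)/P(M) = C(n,1)·p^(n−1)q / p^n = n·q/p = n · 0.705/0.295.
n = 7.169 × 0.295/0.705 = 3.00 ≈ 3

3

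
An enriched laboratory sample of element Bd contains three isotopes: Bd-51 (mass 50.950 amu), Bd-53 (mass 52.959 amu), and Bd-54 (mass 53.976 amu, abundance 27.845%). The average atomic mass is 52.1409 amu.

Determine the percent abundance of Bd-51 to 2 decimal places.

54.82%

Let x and y be the fractions of Bd-51 and Bd-53. Then x + y = 1 − 0.27845 = 0.72155 and 50.950x + 52.959y = 52.1409 − 0.27845×53.976 = 37.1112828.
Substituting: 50.950x + 52.959(0.72155 − x) = 37.1112828
(50.950 − 52.959)x = -1.10128365  ⇒  x = 0.54818, y = 0.17337
Bd-51: 54.82%, Bd-53: 17.34%.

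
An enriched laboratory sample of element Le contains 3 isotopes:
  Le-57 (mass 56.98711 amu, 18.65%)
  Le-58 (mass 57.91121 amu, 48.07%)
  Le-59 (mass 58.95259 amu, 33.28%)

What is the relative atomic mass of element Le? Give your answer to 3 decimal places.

58.085 amu

The abundance-weighted mean is 0.1865 × 56.98711 + 0.4807 × 57.91121 + 0.3328 × 58.95259
= 10.628096 + 27.837919 + 19.619422 = 58.085437 amu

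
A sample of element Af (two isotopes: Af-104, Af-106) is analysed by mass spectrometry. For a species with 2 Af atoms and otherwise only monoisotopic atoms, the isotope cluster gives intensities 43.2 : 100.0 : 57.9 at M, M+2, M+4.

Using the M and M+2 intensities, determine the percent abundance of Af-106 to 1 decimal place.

Write p for the Af-104 fraction. I(M+2)/I(M) = [C(2,1)·p^1·(1−p)] / p^2 = 2·(1−p)/p = 100.0/43.2 = 2.3148
(1−p)/p = 2.3148/2 = 1.1574  ⇒  p = 1/(1 + 1.1574) = 0.4635
Af-104: 46.4%, Af-106: 53.6%.

53.6%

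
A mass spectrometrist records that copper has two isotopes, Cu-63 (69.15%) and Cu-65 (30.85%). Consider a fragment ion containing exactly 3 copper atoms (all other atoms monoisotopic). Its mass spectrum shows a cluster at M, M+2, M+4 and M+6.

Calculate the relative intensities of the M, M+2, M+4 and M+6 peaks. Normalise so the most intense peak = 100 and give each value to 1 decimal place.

74.7 : 100.0 : 44.6 : 6.6

Expanding (0.6915 + 0.3085)^3:
P(M) = 0.6915^3 = 0.330656
P(M+2) = 3 × 0.6915^2 × 0.3085^1 = 0.442548
P(M+4) = 3 × 0.6915^1 × 0.3085^2 = 0.197435
P(M+6) = 0.3085^3 = 0.029361
The M+2 peak is largest (0.442548); scaling to 100 gives 74.7 : 100.0 : 44.6 : 6.6.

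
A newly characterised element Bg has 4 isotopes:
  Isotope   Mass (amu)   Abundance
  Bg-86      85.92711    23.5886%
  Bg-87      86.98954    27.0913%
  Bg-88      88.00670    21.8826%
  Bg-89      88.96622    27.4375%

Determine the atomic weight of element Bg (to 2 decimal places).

87.50 amu

The abundance-weighted mean is 0.235886 × 85.92711 + 0.270913 × 86.98954 + 0.218826 × 88.00670 + 0.274375 × 88.96622
= 20.269002 + 23.566597 + 19.258154 + 24.410107 = 87.503860 amu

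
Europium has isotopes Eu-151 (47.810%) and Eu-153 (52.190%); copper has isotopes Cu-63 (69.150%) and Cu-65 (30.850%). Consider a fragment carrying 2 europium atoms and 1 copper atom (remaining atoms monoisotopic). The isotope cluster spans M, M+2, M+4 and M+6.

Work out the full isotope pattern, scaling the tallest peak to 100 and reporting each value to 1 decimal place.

38.0 : 100.0 : 82.4 : 20.2

Europium pattern (n=2): 0.22857961 : 0.49904078 : 0.27237961
Copper pattern (n=1): 0.6915 : 0.3085
Convolve the two distributions (both contribute in 2-u steps):
  M: 0.22857961×0.6915 = 0.158063
  M+2: 0.22857961×0.3085 + 0.49904078×0.6915 = 0.415604
  M+4: 0.49904078×0.3085 + 0.27237961×0.6915 = 0.342305
  M+6: 0.27237961×0.3085 = 0.084029
Scale to base peak (0.415604) = 100: 38.0 : 100.0 : 82.4 : 20.2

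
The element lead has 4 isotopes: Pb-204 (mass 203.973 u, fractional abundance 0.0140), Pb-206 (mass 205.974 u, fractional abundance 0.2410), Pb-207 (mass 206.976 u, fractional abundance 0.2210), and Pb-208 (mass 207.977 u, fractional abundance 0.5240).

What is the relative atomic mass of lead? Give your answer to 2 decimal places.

The abundance-weighted mean is 0.0140 × 203.973 + 0.2410 × 205.974 + 0.2210 × 206.976 + 0.5240 × 207.977
= 2.8556 + 49.6397 + 45.7417 + 108.9799 = 207.2169 u

207.22 u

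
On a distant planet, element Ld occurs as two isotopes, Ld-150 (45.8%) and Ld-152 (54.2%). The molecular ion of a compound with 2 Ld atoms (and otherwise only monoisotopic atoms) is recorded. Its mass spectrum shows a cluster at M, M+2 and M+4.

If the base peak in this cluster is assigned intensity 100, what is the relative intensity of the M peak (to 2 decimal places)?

42.25

Term probabilities: M 0.2098, M+2 0.4965, M+4 0.2938. Base peak = M+2.
P(M+2) = C(2,1) × 0.458^1 × 0.542^1 = 2 × 0.4580 × 0.5420 = 0.496472 (base)
P(M) = C(2,0) × 0.458^2 × 0.542^0 = 1 × 0.209764 × 1.0000 = 0.209764
Relative intensity = 0.209764 / 0.496472 × 100 = 42.25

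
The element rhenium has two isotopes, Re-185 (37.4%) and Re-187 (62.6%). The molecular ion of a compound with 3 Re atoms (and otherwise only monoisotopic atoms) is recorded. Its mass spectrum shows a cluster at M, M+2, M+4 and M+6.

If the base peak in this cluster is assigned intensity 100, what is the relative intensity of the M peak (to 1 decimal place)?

Binomial terms of (0.374 + 0.626)^3: M 0.0523, M+2 0.2627, M+4 0.4397, M+6 0.2453 → M+4 is the base peak.
P(M+4) = C(3,2) × 0.374^1 × 0.626^2 = 3 × 0.3740 × 0.391876 = 0.439685 (base)
P(M) = C(3,0) × 0.374^3 × 0.626^0 = 1 × 0.05231362 × 1.0000 = 0.052314
Relative intensity = 0.052314 / 0.439685 × 100 = 11.9

11.9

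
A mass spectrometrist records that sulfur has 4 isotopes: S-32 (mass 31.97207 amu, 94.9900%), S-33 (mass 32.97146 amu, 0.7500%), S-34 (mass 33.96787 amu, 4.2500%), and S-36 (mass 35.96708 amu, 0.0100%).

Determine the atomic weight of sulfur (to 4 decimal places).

32.0648 amu

Ar = Σ fᵢ·mᵢ = 0.949900 × 31.97207 + 0.007500 × 32.97146 + 0.042500 × 33.96787 + 0.000100 × 35.96708
= 30.370269 + 0.247286 + 1.443634 + 0.003597 = 32.064786 amu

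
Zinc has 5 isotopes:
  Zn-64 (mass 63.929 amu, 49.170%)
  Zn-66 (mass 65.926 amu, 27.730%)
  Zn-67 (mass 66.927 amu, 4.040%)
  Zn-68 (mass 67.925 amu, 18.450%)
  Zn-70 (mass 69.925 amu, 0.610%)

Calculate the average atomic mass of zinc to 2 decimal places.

65.38 amu

Average mass = Σ (abundance × isotope mass) = 0.49170 × 63.929 + 0.27730 × 65.926 + 0.04040 × 66.927 + 0.18450 × 67.925 + 0.00610 × 69.925
= 31.4339 + 18.2813 + 2.7039 + 12.5322 + 0.4265 = 65.3778 amu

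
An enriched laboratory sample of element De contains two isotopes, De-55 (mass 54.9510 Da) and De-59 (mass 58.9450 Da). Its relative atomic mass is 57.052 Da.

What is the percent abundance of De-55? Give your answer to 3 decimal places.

Let x be the fractional abundance of De-55; then De-59 has abundance 1 − x.
54.9510·x + 58.9450·(1 − x) = 57.052
(54.9510 − 58.9450)·x = 57.052 − 58.9450
x = -1.8930 / -3.9940 = 0.47396 → 47.396% De-55, 52.604% De-59.

47.396%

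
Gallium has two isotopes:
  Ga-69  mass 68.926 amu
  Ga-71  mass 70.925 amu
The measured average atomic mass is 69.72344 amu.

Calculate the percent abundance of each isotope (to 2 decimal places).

Writing the weighted mean with unknown fraction x of Ga-69:
68.926·x + 70.925·(1 − x) = 69.72344
(68.926 − 70.925)·x = 69.72344 − 70.925
x = -1.20156 / -1.999 = 0.60108 → 60.11% Ga-69, 39.89% Ga-71.

Ga-69: 60.11%, Ga-71: 39.89%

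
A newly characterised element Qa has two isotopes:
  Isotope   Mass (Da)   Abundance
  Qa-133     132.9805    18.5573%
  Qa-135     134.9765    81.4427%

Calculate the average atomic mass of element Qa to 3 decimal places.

134.606 Da

Average mass = Σ (abundance × isotope mass) = 0.185573 × 132.9805 + 0.814427 × 134.9765
= 24.67759 + 109.92851 = 134.60610 Da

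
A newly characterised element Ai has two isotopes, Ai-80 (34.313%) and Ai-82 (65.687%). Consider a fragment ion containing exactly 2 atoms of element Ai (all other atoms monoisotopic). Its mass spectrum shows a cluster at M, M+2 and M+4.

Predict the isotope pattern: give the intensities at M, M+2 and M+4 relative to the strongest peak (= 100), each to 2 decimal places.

Each Ai atom is independently Ai-80 (p = 0.34313) or Ai-82 (q = 0.65687); the cluster is the binomial expansion (p + q)^2.
P(M) = 0.34313^2 = 0.117738
P(M+2) = 2 × 0.34313^1 × 0.65687^1 = 0.450784
P(M+4) = 0.65687^2 = 0.431478
The M+2 peak is largest (0.450784); scaling to 100 gives 26.12 : 100.00 : 95.72.

26.12 : 100.00 : 95.72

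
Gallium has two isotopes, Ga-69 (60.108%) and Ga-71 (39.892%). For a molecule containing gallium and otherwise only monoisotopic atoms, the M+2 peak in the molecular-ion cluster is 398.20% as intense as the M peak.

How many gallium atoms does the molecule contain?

6

With n Ga atoms, P(M+2)/P(M) = C(n,1)·p^(n−1)q / p^n = n·q/p = n · 0.39892/0.60108.
n = 3.9820 × 0.60108/0.39892 = 6.00 ≈ 6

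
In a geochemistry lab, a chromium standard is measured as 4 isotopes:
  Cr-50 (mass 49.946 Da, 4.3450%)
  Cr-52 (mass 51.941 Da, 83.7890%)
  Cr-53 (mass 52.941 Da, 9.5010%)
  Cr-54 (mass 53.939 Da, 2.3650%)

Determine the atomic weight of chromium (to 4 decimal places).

The abundance-weighted mean is 0.043450 × 49.946 + 0.837890 × 51.941 + 0.095010 × 52.941 + 0.023650 × 53.939
= 2.17015 + 43.52084 + 5.02992 + 1.27566 = 51.99657 Da

51.9966 Da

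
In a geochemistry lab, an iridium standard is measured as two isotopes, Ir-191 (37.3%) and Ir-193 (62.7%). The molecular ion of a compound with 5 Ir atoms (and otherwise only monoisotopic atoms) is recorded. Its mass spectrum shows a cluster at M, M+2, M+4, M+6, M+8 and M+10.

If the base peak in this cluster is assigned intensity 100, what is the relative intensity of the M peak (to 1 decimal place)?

Binomial terms of (0.373 + 0.627)^5: M 0.0072, M+2 0.0607, M+4 0.2040, M+6 0.3429, M+8 0.2882, M+10 0.0969 → M+6 is the base peak.
P(M+6) = C(5,3) × 0.373^2 × 0.627^3 = 10 × 0.139129 × 0.24649188 = 0.342942 (base)
P(M) = C(5,0) × 0.373^5 × 0.627^0 = 1 × 0.00722012 × 1.0000 = 0.007220
Relative intensity = 0.007220 / 0.342942 × 100 = 2.1

2.1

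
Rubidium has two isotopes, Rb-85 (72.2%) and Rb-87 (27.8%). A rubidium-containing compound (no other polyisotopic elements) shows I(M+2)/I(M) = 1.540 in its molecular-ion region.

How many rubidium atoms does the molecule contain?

The M+2/M ratio from n Rb atoms is n · q/p = n · 0.278/0.722.
n = 1.540 × 0.722/0.278 = 4.00 ≈ 4

4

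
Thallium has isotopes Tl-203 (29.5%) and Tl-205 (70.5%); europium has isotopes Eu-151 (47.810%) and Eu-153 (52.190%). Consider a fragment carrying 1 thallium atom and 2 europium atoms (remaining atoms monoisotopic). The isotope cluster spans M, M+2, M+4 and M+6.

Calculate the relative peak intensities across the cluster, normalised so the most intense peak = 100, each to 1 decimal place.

Thallium pattern (n=1): 0.2950 : 0.7050
Europium pattern (n=2): 0.22857961 : 0.49904078 : 0.27237961
Convolve the two distributions (both contribute in 2-u steps):
  M: 0.2950×0.22857961 = 0.067431
  M+2: 0.2950×0.49904078 + 0.7050×0.22857961 = 0.308366
  M+4: 0.2950×0.27237961 + 0.7050×0.49904078 = 0.432176
  M+6: 0.7050×0.27237961 = 0.192028
Scale to base peak (0.432176) = 100: 15.6 : 71.4 : 100.0 : 44.4

15.6 : 71.4 : 100.0 : 44.4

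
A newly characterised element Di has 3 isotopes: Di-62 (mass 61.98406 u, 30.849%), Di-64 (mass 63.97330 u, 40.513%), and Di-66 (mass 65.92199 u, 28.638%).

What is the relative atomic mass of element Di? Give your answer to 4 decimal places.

63.9177 u

Weight each isotope mass by its fractional abundance: 0.30849 × 61.98406 + 0.40513 × 63.97330 + 0.28638 × 65.92199
= 19.121463 + 25.917503 + 18.878739 = 63.917705 u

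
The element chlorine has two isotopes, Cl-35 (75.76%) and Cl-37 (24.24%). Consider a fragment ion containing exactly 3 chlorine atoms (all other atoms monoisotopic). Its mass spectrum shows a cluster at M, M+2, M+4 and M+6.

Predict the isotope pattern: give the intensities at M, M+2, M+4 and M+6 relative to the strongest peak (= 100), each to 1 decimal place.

Expanding (0.7576 + 0.2424)^3:
P(M) = 0.7576^3 = 0.434830
P(M+2) = 3 × 0.7576^2 × 0.2424^1 = 0.417382
P(M+4) = 3 × 0.7576^1 × 0.2424^2 = 0.133545
P(M+6) = 0.2424^3 = 0.014243
The M peak is largest (0.434830); scaling to 100 gives 100.0 : 96.0 : 30.7 : 3.3.

100.0 : 96.0 : 30.7 : 3.3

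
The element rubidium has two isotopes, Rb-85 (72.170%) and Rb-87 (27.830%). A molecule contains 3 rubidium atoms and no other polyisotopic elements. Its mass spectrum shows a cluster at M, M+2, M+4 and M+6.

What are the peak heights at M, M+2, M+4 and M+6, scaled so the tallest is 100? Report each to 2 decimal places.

The 3 Rb atoms are independent, so intensities follow the terms of (0.72170 + 0.27830)^3.
P(M) = 0.72170^3 = 0.375898
P(M+2) = 3 × 0.72170^2 × 0.27830^1 = 0.434858
P(M+4) = 3 × 0.72170^1 × 0.27830^2 = 0.167689
P(M+6) = 0.27830^3 = 0.021555
The M+2 peak is largest (0.434858); scaling to 100 gives 86.44 : 100.00 : 38.56 : 4.96.

86.44 : 100.00 : 38.56 : 4.96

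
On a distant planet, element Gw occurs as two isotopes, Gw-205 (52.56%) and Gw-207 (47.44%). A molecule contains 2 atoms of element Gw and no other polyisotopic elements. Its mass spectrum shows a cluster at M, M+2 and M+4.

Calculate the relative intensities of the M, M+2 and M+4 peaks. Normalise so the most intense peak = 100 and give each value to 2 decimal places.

55.40 : 100.00 : 45.13

Expanding (0.5256 + 0.4744)^2:
P(M) = 0.5256^2 = 0.276255
P(M+2) = 2 × 0.5256^1 × 0.4744^1 = 0.498689
P(M+4) = 0.4744^2 = 0.225055
The M+2 peak is largest (0.498689); scaling to 100 gives 55.40 : 100.00 : 45.13.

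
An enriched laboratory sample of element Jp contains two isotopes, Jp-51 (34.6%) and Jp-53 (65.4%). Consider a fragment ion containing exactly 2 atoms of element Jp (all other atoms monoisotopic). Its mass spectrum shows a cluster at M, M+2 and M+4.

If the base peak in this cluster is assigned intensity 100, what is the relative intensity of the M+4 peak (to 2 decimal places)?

94.51

Term probabilities: M 0.1197, M+2 0.4526, M+4 0.4277. Base peak = M+2.
P(M+2) = C(2,1) × 0.346^1 × 0.654^1 = 2 × 0.3460 × 0.6540 = 0.452568 (base)
P(M+4) = C(2,2) × 0.346^0 × 0.654^2 = 1 × 1.0000 × 0.427716 = 0.427716
Relative intensity = 0.427716 / 0.452568 × 100 = 94.51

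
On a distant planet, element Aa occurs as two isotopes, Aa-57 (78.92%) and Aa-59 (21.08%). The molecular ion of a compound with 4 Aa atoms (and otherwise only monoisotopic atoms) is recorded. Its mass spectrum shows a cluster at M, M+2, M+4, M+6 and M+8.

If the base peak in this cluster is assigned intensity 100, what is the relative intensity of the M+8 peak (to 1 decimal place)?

0.5

Binomial terms of (0.7892 + 0.2108)^4: M 0.3879, M+2 0.4145, M+4 0.1661, M+6 0.0296, M+8 0.0020 → M+2 is the base peak.
P(M+2) = C(4,1) × 0.7892^3 × 0.2108^1 = 4 × 0.49154268 × 0.2108 = 0.414469 (base)
P(M+8) = C(4,4) × 0.7892^0 × 0.2108^4 = 1 × 1.0000 × 0.00197461 = 0.001975
Relative intensity = 0.001975 / 0.414469 × 100 = 0.5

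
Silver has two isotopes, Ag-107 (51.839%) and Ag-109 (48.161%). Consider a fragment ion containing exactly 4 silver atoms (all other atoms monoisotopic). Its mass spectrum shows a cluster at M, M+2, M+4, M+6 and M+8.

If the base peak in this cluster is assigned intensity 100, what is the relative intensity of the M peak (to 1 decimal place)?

(0.51839 + 0.48161)^4 gives M 0.0722, M+2 0.2684, M+4 0.3740, M+6 0.2316, M+8 0.0538; the largest is M+4.
P(M+4) = C(4,2) × 0.51839^2 × 0.48161^2 = 6 × 0.26872819 × 0.23194819 = 0.373986 (base)
P(M) = C(4,0) × 0.51839^4 × 0.48161^0 = 1 × 0.07221484 × 1.0000 = 0.072215
Relative intensity = 0.072215 / 0.373986 × 100 = 19.3

19.3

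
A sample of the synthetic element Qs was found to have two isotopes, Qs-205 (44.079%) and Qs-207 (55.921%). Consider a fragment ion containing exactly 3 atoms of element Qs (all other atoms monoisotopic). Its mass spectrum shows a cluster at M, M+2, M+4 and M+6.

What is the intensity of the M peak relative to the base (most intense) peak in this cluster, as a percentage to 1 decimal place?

(0.44079 + 0.55921)^3 gives M 0.0856, M+2 0.3260, M+4 0.4135, M+6 0.1749; the largest is M+4.
P(M+4) = C(3,2) × 0.44079^1 × 0.55921^2 = 3 × 0.44079 × 0.31271582 = 0.413526 (base)
P(M) = C(3,0) × 0.44079^3 × 0.55921^0 = 1 × 0.08564366 × 1.0000 = 0.085644
Relative intensity = 0.085644 / 0.413526 × 100 = 20.7

20.7%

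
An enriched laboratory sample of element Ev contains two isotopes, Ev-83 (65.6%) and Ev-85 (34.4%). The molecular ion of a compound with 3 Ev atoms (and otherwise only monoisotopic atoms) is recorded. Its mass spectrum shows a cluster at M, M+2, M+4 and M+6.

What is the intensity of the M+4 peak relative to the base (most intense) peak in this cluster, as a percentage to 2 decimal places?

52.44%

Binomial terms of (0.656 + 0.344)^3: M 0.2823, M+2 0.4441, M+4 0.2329, M+6 0.0407 → M+2 is the base peak.
P(M+2) = C(3,1) × 0.656^2 × 0.344^1 = 3 × 0.430336 × 0.3440 = 0.444107 (base)
P(M+4) = C(3,2) × 0.656^1 × 0.344^2 = 3 × 0.6560 × 0.118336 = 0.232885
Relative intensity = 0.232885 / 0.444107 × 100 = 52.44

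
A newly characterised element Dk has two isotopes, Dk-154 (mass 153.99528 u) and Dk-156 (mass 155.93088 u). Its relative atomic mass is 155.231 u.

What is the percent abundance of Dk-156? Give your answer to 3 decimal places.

63.842%

With x = fraction of Dk-154 (so Dk-156 is 1 − x):
153.99528·x + 155.93088·(1 − x) = 155.231
(153.99528 − 155.93088)·x = 155.231 − 155.93088
x = -0.69988 / -1.93560 = 0.36158 → 36.158% Dk-154, 63.842% Dk-156.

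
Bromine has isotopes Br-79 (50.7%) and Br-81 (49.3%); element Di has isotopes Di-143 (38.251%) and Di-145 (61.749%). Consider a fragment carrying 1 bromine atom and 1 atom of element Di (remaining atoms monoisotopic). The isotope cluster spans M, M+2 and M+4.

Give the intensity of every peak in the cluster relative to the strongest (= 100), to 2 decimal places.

38.66 : 100.00 : 60.68

Bromine pattern (n=1): 0.5070 : 0.4930
Element Di pattern (n=1): 0.38251 : 0.61749
Convolve the two distributions (both contribute in 2-u steps):
  M: 0.5070×0.38251 = 0.193933
  M+2: 0.5070×0.61749 + 0.4930×0.38251 = 0.501645
  M+4: 0.4930×0.61749 = 0.304423
Scale to base peak (0.501645) = 100: 38.66 : 100.00 : 60.68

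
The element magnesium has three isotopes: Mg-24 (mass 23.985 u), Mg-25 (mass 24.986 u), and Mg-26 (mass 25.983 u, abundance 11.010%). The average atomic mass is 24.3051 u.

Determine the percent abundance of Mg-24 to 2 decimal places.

78.99%

Let x and y be the fractions of Mg-24 and Mg-25. Then x + y = 1 − 0.11010 = 0.88990 and 23.985x + 24.986y = 24.3051 − 0.11010×25.983 = 21.4443717.
Substituting: 23.985x + 24.986(0.88990 − x) = 21.4443717
(23.985 − 24.986)x = -0.7906697  ⇒  x = 0.78988, y = 0.10002
Mg-24: 78.99%, Mg-25: 10.00%.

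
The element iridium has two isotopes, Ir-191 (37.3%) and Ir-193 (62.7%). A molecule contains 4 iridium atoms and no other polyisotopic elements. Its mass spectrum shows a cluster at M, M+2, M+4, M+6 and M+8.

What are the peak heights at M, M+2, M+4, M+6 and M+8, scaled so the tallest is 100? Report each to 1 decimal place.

The 4 Ir atoms are independent, so intensities follow the terms of (0.373 + 0.627)^4.
P(M) = 0.373^4 = 0.019357
P(M+2) = 4 × 0.373^3 × 0.627^1 = 0.130153
P(M+4) = 6 × 0.373^2 × 0.627^2 = 0.328174
P(M+6) = 4 × 0.373^1 × 0.627^3 = 0.367766
P(M+8) = 0.627^4 = 0.154550
The M+6 peak is largest (0.367766); scaling to 100 gives 5.3 : 35.4 : 89.2 : 100.0 : 42.0.

5.3 : 35.4 : 89.2 : 100.0 : 42.0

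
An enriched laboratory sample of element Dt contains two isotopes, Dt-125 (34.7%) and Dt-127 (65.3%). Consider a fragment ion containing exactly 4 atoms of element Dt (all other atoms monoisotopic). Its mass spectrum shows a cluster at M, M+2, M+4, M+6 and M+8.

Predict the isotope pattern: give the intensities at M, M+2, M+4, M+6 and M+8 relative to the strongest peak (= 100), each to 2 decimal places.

Each Dt atom is independently Dt-125 (p = 0.347) or Dt-127 (q = 0.653); the cluster is the binomial expansion (p + q)^4.
P(M) = 0.347^4 = 0.014498
P(M+2) = 4 × 0.347^3 × 0.653^1 = 0.109134
P(M+4) = 6 × 0.347^2 × 0.653^2 = 0.308061
P(M+6) = 4 × 0.347^1 × 0.653^3 = 0.386482
P(M+8) = 0.653^4 = 0.181825
The M+6 peak is largest (0.386482); scaling to 100 gives 3.75 : 28.24 : 79.71 : 100.00 : 47.05.

3.75 : 28.24 : 79.71 : 100.00 : 47.05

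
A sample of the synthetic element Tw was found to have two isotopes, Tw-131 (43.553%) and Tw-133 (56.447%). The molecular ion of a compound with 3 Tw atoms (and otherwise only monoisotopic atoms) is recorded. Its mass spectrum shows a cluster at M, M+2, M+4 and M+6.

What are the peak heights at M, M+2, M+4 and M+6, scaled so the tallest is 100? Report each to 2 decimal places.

19.84 : 77.16 : 100.00 : 43.20

The 3 Tw atoms are independent, so intensities follow the terms of (0.43553 + 0.56447)^3.
P(M) = 0.43553^3 = 0.082614
P(M+2) = 3 × 0.43553^2 × 0.56447^1 = 0.321217
P(M+4) = 3 × 0.43553^1 × 0.56447^2 = 0.416314
P(M+6) = 0.56447^3 = 0.179855
The M+4 peak is largest (0.416314); scaling to 100 gives 19.84 : 77.16 : 100.00 : 43.20.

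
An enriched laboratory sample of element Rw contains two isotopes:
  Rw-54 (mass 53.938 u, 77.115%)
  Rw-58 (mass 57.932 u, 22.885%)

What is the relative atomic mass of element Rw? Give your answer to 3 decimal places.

54.852 u

The abundance-weighted mean is 0.77115 × 53.938 + 0.22885 × 57.932
= 41.5943 + 13.2577 = 54.8520 u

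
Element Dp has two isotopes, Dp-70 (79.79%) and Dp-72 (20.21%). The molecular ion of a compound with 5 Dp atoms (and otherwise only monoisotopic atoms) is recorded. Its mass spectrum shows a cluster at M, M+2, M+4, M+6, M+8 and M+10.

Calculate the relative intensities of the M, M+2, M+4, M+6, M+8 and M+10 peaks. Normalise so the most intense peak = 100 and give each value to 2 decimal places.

Expanding (0.7979 + 0.2021)^5:
P(M) = 0.7979^5 = 0.323402
P(M+2) = 5 × 0.7979^4 × 0.2021^1 = 0.409572
P(M+4) = 10 × 0.7979^3 × 0.2021^2 = 0.207481
P(M+6) = 10 × 0.7979^2 × 0.2021^3 = 0.052553
P(M+8) = 5 × 0.7979^1 × 0.2021^4 = 0.006656
P(M+10) = 0.2021^5 = 0.000337
The M+2 peak is largest (0.409572); scaling to 100 gives 78.96 : 100.00 : 50.66 : 12.83 : 1.63 : 0.08.

78.96 : 100.00 : 50.66 : 12.83 : 1.63 : 0.08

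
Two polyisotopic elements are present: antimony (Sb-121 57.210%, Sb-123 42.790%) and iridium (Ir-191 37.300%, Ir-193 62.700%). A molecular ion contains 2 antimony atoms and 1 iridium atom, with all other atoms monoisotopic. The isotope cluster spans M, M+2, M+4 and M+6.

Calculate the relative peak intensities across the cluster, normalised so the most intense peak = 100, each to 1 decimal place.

Antimony pattern (n=2): 0.32729841 : 0.48960318 : 0.18309841
Iridium pattern (n=1): 0.3730 : 0.6270
Convolve the two distributions (both contribute in 2-u steps):
  M: 0.32729841×0.3730 = 0.122082
  M+2: 0.32729841×0.6270 + 0.48960318×0.3730 = 0.387838
  M+4: 0.48960318×0.6270 + 0.18309841×0.3730 = 0.375277
  M+6: 0.18309841×0.6270 = 0.114803
Scale to base peak (0.387838) = 100: 31.5 : 100.0 : 96.8 : 29.6

31.5 : 100.0 : 96.8 : 29.6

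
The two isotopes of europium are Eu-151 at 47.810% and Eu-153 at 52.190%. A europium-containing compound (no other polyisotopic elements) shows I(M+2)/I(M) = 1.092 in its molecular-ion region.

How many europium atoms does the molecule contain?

1

With n Eu atoms, P(M+2)/P(M) = C(n,1)·p^(n−1)q / p^n = n·q/p = n · 0.52190/0.47810.
n = 1.092 × 0.47810/0.52190 = 1.00 ≈ 1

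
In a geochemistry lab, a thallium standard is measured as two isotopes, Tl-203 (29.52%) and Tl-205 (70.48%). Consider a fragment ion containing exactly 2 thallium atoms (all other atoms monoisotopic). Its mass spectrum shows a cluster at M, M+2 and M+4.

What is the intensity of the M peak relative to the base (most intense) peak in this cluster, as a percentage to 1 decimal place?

Binomial terms of (0.2952 + 0.7048)^2: M 0.0871, M+2 0.4161, M+4 0.4967 → M+4 is the base peak.
P(M+4) = C(2,2) × 0.2952^0 × 0.7048^2 = 1 × 1.0000 × 0.49674304 = 0.496743 (base)
P(M) = C(2,0) × 0.2952^2 × 0.7048^0 = 1 × 0.08714304 × 1.0000 = 0.087143
Relative intensity = 0.087143 / 0.496743 × 100 = 17.5

17.5%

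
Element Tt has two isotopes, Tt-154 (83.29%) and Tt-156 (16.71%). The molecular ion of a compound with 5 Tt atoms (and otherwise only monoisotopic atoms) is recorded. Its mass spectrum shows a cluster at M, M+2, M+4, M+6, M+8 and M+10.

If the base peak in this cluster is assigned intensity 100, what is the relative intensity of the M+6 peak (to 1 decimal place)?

Binomial terms of (0.8329 + 0.1671)^5: M 0.4008, M+2 0.4021, M+4 0.1613, M+6 0.0324, M+8 0.0032, M+10 0.0001 → M+2 is the base peak.
P(M+2) = C(5,1) × 0.8329^4 × 0.1671^1 = 5 × 0.48125078 × 0.1671 = 0.402085 (base)
P(M+6) = C(5,3) × 0.8329^2 × 0.1671^3 = 10 × 0.69372241 × 0.00466583 = 0.032368
Relative intensity = 0.032368 / 0.402085 × 100 = 8.1

8.1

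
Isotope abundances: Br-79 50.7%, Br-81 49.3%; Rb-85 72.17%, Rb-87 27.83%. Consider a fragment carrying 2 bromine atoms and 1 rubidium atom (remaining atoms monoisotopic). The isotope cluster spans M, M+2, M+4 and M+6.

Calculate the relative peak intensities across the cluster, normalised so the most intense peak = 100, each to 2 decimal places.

42.91 : 100.00 : 72.75 : 15.65

Bromine pattern (n=2): 0.257049 : 0.499902 : 0.243049
Rubidium pattern (n=1): 0.7217 : 0.2783
Convolve the two distributions (both contribute in 2-u steps):
  M: 0.257049×0.7217 = 0.185512
  M+2: 0.257049×0.2783 + 0.499902×0.7217 = 0.432316
  M+4: 0.499902×0.2783 + 0.243049×0.7217 = 0.314531
  M+6: 0.243049×0.2783 = 0.067641
Scale to base peak (0.432316) = 100: 42.91 : 100.00 : 72.75 : 15.65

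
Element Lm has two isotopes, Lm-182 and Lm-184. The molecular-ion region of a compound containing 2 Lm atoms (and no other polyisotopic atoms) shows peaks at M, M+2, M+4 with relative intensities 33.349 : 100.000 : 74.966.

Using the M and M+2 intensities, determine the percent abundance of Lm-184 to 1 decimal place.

60.0%

Write p for the Lm-182 fraction. I(M+2)/I(M) = [C(2,1)·p^1·(1−p)] / p^2 = 2·(1−p)/p = 100.000/33.349 = 2.9986
(1−p)/p = 2.9986/2 = 1.4993  ⇒  p = 1/(1 + 1.4993) = 0.4001
Lm-182: 40.0%, Lm-184: 60.0%.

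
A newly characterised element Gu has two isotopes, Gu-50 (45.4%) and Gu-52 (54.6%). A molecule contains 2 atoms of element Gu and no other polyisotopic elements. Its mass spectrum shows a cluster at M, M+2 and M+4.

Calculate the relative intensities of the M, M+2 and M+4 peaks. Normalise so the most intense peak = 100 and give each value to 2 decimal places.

The 2 Gu atoms are independent, so intensities follow the terms of (0.454 + 0.546)^2.
P(M) = 0.454^2 = 0.206116
P(M+2) = 2 × 0.454^1 × 0.546^1 = 0.495768
P(M+4) = 0.546^2 = 0.298116
The M+2 peak is largest (0.495768); scaling to 100 gives 41.58 : 100.00 : 60.13.

41.58 : 100.00 : 60.13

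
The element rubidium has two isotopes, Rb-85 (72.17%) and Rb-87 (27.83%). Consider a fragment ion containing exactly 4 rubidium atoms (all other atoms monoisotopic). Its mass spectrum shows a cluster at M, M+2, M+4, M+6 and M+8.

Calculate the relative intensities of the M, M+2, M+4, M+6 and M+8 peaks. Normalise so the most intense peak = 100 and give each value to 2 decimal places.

The 4 Rb atoms are independent, so intensities follow the terms of (0.7217 + 0.2783)^4.
P(M) = 0.7217^4 = 0.271286
P(M+2) = 4 × 0.7217^3 × 0.2783^1 = 0.418450
P(M+4) = 6 × 0.7217^2 × 0.2783^2 = 0.242042
P(M+6) = 4 × 0.7217^1 × 0.2783^3 = 0.062224
P(M+8) = 0.2783^4 = 0.005999
The M+2 peak is largest (0.418450); scaling to 100 gives 64.83 : 100.00 : 57.84 : 14.87 : 1.43.

64.83 : 100.00 : 57.84 : 14.87 : 1.43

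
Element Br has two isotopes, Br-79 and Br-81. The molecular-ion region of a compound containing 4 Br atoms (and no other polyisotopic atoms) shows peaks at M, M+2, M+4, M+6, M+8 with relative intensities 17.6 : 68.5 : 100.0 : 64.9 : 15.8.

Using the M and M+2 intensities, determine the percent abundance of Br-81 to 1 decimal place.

49.3%

If p is the fraction of Br that is Br-79, then I(M+2)/I(M) = [C(4,1)·p^3·(1−p)] / p^4 = 4·(1−p)/p = 68.5/17.6 = 3.8920
(1−p)/p = 3.8920/4 = 0.9730  ⇒  p = 1/(1 + 0.9730) = 0.5068
Br-79: 50.7%, Br-81: 49.3%.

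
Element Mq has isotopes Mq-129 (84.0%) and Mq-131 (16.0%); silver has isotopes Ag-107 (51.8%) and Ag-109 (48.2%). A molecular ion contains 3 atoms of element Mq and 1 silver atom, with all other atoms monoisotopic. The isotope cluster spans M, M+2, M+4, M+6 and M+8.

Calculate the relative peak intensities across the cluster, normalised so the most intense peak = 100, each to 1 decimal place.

Element Mq pattern (n=3): 0.592704 : 0.338688 : 0.064512 : 0.004096
Silver pattern (n=1): 0.5180 : 0.4820
Convolve the two distributions (both contribute in 2-u steps):
  M: 0.592704×0.5180 = 0.307021
  M+2: 0.592704×0.4820 + 0.338688×0.5180 = 0.461124
  M+4: 0.338688×0.4820 + 0.064512×0.5180 = 0.196665
  M+6: 0.064512×0.4820 + 0.004096×0.5180 = 0.033217
  M+8: 0.004096×0.4820 = 0.001974
Scale to base peak (0.461124) = 100: 66.6 : 100.0 : 42.6 : 7.2 : 0.4

66.6 : 100.0 : 42.6 : 7.2 : 0.4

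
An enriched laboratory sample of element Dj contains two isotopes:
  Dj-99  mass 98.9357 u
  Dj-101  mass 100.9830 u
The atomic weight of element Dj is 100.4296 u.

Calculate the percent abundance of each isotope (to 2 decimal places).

Dj-99: 27.03%, Dj-101: 72.97%

With x = fraction of Dj-99 (so Dj-101 is 1 − x):
98.9357·x + 100.9830·(1 − x) = 100.4296
(98.9357 − 100.9830)·x = 100.4296 − 100.9830
x = -0.5534 / -2.0473 = 0.27031 → 27.03% Dj-99, 72.97% Dj-101.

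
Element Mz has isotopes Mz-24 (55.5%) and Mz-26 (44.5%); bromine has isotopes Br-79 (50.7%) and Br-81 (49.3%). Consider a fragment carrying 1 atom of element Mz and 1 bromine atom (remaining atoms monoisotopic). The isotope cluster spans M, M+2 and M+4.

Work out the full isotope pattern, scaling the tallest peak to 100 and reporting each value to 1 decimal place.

Element Mz pattern (n=1): 0.5550 : 0.4450
Bromine pattern (n=1): 0.5070 : 0.4930
Convolve the two distributions (both contribute in 2-u steps):
  M: 0.5550×0.5070 = 0.281385
  M+2: 0.5550×0.4930 + 0.4450×0.5070 = 0.499230
  M+4: 0.4450×0.4930 = 0.219385
Scale to base peak (0.499230) = 100: 56.4 : 100.0 : 43.9

56.4 : 100.0 : 43.9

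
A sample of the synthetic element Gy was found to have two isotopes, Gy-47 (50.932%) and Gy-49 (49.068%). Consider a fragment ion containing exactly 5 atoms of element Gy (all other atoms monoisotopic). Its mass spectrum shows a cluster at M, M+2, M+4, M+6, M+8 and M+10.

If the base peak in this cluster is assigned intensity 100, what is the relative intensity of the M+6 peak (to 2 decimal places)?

Term probabilities: M 0.0343, M+2 0.1651, M+4 0.3181, M+6 0.3065, M+8 0.1476, M+10 0.0284. Base peak = M+4.
P(M+4) = C(5,2) × 0.50932^3 × 0.49068^2 = 10 × 0.1321211 × 0.24076686 = 0.318104 (base)
P(M+6) = C(5,3) × 0.50932^2 × 0.49068^3 = 10 × 0.25940686 × 0.11813948 = 0.306462
Relative intensity = 0.306462 / 0.318104 × 100 = 96.34

96.34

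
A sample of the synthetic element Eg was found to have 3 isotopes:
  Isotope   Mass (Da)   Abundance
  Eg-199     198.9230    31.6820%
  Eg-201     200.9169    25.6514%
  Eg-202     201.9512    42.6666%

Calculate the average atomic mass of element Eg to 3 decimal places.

The abundance-weighted mean is 0.316820 × 198.9230 + 0.256514 × 200.9169 + 0.426666 × 201.9512
= 63.02278 + 51.53800 + 86.16571 = 200.72649 Da

200.726 Da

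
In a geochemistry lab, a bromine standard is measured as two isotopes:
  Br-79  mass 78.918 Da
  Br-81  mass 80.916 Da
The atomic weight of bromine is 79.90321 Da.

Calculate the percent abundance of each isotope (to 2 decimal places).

Br-79: 50.69%, Br-81: 49.31%

With x = fraction of Br-79 (so Br-81 is 1 − x):
78.918·x + 80.916·(1 − x) = 79.90321
(78.918 − 80.916)·x = 79.90321 − 80.916
x = -1.01279 / -1.998 = 0.50690 → 50.69% Br-79, 49.31% Br-81.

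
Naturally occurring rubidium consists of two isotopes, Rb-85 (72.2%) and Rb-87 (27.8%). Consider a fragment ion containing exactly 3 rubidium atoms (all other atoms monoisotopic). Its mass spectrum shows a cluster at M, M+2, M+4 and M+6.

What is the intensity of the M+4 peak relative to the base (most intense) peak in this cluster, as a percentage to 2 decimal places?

Binomial terms of (0.722 + 0.278)^3: M 0.3764, M+2 0.4348, M+4 0.1674, M+6 0.0215 → M+2 is the base peak.
P(M+2) = C(3,1) × 0.722^2 × 0.278^1 = 3 × 0.521284 × 0.2780 = 0.434751 (base)
P(M+4) = C(3,2) × 0.722^1 × 0.278^2 = 3 × 0.7220 × 0.077284 = 0.167397
Relative intensity = 0.167397 / 0.434751 × 100 = 38.50

38.50%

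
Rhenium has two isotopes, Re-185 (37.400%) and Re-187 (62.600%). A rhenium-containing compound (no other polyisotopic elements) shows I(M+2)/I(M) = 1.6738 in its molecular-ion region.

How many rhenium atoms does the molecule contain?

1

The M+2/M ratio from n Re atoms is n · q/p = n · 0.62600/0.37400.
n = 1.6738 × 0.37400/0.62600 = 1.00 ≈ 1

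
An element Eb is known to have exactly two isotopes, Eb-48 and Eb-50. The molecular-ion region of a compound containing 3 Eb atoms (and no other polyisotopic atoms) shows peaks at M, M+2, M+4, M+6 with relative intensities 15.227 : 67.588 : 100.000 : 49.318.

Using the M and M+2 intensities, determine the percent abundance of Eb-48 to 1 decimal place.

Write p for the Eb-48 fraction. I(M+2)/I(M) = [C(3,1)·p^2·(1−p)] / p^3 = 3·(1−p)/p = 67.588/15.227 = 4.4387
(1−p)/p = 4.4387/3 = 1.4796  ⇒  p = 1/(1 + 1.4796) = 0.4033
Eb-48: 40.3%, Eb-50: 59.7%.

40.3%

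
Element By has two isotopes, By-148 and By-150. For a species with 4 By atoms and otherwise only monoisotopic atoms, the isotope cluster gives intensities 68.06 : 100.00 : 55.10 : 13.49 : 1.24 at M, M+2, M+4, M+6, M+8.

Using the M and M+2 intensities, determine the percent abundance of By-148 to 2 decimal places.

Write p for the By-148 fraction. I(M+2)/I(M) = [C(4,1)·p^3·(1−p)] / p^4 = 4·(1−p)/p = 100.00/68.06 = 1.4693
(1−p)/p = 1.4693/4 = 0.3673  ⇒  p = 1/(1 + 0.3673) = 0.7314
By-148: 73.14%, By-150: 26.86%.

73.14%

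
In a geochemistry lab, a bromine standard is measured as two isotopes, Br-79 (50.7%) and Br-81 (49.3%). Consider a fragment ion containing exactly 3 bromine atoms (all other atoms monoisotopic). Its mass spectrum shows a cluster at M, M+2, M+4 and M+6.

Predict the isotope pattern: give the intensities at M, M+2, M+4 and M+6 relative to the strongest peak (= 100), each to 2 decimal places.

34.28 : 100.00 : 97.24 : 31.52

The 3 Br atoms are independent, so intensities follow the terms of (0.507 + 0.493)^3.
P(M) = 0.507^3 = 0.130324
P(M+2) = 3 × 0.507^2 × 0.493^1 = 0.380175
P(M+4) = 3 × 0.507^1 × 0.493^2 = 0.369678
P(M+6) = 0.493^3 = 0.119823
The M+2 peak is largest (0.380175); scaling to 100 gives 34.28 : 100.00 : 97.24 : 31.52.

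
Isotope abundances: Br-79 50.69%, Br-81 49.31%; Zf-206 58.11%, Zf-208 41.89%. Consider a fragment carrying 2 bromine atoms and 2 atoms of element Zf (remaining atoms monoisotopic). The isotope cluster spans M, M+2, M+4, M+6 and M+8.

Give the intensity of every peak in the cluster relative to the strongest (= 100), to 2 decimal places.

23.41 : 79.31 : 100.00 : 55.62 : 11.51

Bromine pattern (n=2): 0.25694761 : 0.49990478 : 0.24314761
Element Zf pattern (n=2): 0.33767721 : 0.48684558 : 0.17547721
Convolve the two distributions (both contribute in 2-u steps):
  M: 0.25694761×0.33767721 = 0.086765
  M+2: 0.25694761×0.48684558 + 0.49990478×0.33767721 = 0.293900
  M+4: 0.25694761×0.17547721 + 0.49990478×0.48684558 + 0.24314761×0.33767721 = 0.370570
  M+6: 0.49990478×0.17547721 + 0.24314761×0.48684558 = 0.206097
  M+8: 0.24314761×0.17547721 = 0.042667
Scale to base peak (0.370570) = 100: 23.41 : 79.31 : 100.00 : 55.62 : 11.51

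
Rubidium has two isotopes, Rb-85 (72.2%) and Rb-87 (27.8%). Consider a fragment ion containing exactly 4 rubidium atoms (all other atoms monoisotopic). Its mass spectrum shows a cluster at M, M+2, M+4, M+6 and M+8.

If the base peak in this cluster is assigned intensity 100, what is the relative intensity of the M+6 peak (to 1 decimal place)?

14.8

Term probabilities: M 0.2717, M+2 0.4185, M+4 0.2417, M+6 0.0620, M+8 0.0060. Base peak = M+2.
P(M+2) = C(4,1) × 0.722^3 × 0.278^1 = 4 × 0.37636705 × 0.2780 = 0.418520 (base)
P(M+6) = C(4,3) × 0.722^1 × 0.278^3 = 4 × 0.7220 × 0.02148495 = 0.062049
Relative intensity = 0.062049 / 0.418520 × 100 = 14.8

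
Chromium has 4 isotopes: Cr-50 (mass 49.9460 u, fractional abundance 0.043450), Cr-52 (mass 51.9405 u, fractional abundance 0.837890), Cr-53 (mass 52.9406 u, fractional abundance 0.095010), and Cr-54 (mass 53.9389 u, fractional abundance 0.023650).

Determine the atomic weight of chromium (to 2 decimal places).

52.00 u

Ar = Σ fᵢ·mᵢ = 0.043450 × 49.9460 + 0.837890 × 51.9405 + 0.095010 × 52.9406 + 0.023650 × 53.9389
= 2.17015 + 43.52043 + 5.02989 + 1.27565 = 51.99612 u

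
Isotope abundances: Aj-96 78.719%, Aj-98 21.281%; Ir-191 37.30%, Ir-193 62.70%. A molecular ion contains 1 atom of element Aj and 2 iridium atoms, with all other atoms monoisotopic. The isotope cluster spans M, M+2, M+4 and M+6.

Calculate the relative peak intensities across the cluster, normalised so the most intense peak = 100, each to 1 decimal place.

26.8 : 97.3 : 100.0 : 20.5

Element Aj pattern (n=1): 0.78719 : 0.21281
Iridium pattern (n=2): 0.139129 : 0.467742 : 0.393129
Convolve the two distributions (both contribute in 2-u steps):
  M: 0.78719×0.139129 = 0.109521
  M+2: 0.78719×0.467742 + 0.21281×0.139129 = 0.397810
  M+4: 0.78719×0.393129 + 0.21281×0.467742 = 0.409007
  M+6: 0.21281×0.393129 = 0.083662
Scale to base peak (0.409007) = 100: 26.8 : 97.3 : 100.0 : 20.5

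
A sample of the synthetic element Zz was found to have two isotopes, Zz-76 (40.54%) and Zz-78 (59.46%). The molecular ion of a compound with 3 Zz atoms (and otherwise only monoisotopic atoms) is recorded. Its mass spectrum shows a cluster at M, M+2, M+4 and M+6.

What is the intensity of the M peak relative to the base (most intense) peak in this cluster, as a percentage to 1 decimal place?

15.5%

Binomial terms of (0.4054 + 0.5946)^3: M 0.0666, M+2 0.2932, M+4 0.4300, M+6 0.2102 → M+4 is the base peak.
P(M+4) = C(3,2) × 0.4054^1 × 0.5946^2 = 3 × 0.4054 × 0.35354916 = 0.429986 (base)
P(M) = C(3,0) × 0.4054^3 × 0.5946^0 = 1 × 0.06662715 × 1.0000 = 0.066627
Relative intensity = 0.066627 / 0.429986 × 100 = 15.5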